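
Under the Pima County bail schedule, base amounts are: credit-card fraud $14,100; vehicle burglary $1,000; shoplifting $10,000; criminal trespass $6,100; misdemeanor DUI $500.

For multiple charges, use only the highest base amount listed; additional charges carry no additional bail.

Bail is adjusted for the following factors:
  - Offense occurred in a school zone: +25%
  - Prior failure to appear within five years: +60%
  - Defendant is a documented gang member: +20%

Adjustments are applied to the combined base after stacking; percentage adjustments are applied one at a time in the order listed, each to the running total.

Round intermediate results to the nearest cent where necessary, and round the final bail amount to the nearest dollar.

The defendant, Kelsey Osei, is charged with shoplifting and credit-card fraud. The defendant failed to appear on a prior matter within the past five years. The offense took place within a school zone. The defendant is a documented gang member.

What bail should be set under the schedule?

Base amounts from the schedule: shoplifting $10,000; credit-card fraud $14,100.
Stacking rule: use the highest base only. Highest is credit-card fraud at $14,100. Combined base = $14,100.
Offense occurred in a school zone (+25%): $14,100 × 1.25 = $17,625.
Prior failure to appear within five years (+60%): $17,625 × 1.6 = $28,200.
Defendant is a documented gang member (+20%): $28,200 × 1.2 = $33,840.

$33,840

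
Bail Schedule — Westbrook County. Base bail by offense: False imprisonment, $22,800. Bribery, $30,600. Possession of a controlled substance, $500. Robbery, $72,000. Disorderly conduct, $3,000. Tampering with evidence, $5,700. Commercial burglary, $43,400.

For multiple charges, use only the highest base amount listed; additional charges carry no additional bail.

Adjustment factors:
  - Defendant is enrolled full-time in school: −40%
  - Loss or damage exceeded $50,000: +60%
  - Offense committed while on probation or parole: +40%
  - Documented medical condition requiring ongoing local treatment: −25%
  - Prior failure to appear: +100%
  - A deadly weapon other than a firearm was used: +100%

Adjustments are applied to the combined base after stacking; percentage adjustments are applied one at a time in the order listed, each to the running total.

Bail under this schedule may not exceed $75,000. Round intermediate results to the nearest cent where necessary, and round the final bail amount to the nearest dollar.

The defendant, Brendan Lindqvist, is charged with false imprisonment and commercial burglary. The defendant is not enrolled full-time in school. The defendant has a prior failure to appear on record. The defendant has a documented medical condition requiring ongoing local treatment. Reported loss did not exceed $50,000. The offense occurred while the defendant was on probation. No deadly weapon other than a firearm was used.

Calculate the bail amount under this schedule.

Base amounts from the schedule: false imprisonment $22,800; commercial burglary $43,400.
Stacking rule: use the highest base only. Highest is commercial burglary at $43,400. Combined base = $43,400.
Offense committed while on probation or parole (+40%): $43,400 × 1.4 = $60,760.
Documented medical condition requiring ongoing local treatment (−25%): $60,760 × 0.75 = $45,570.
Prior failure to appear (+100%): $45,570 × 2 = $91,140.
Result $91,140 exceeds the maximum of $75,000; bail is capped at $75,000.

$75,000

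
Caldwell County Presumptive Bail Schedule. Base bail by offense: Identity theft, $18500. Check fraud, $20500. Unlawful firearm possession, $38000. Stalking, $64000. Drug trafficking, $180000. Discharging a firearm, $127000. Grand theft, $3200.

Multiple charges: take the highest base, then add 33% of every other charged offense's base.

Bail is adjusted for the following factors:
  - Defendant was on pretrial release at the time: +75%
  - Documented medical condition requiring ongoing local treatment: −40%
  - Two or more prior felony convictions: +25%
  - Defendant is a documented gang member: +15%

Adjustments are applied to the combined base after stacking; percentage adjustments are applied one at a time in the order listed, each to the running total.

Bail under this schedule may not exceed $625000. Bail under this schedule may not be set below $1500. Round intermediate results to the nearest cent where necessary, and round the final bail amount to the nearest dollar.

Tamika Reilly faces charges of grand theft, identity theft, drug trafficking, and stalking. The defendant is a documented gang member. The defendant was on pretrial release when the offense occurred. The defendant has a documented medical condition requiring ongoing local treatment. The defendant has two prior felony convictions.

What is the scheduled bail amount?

$314374

Base amounts from the schedule: grand theft $3200; identity theft $18500; drug trafficking $180000; stalking $64000.
Stacking rule: highest base plus 33% of each additional charge. Highest is drug trafficking at $180000. Additional: $3200 × 33% = $1056; $18500 × 33% = $6105; $64000 × 33% = $21120. Combined base = $180000 + $28281 = $208281.
Defendant was on pretrial release at the time (+75%): $208281 × 1.75 = $364491.75.
Documented medical condition requiring ongoing local treatment (−40%): $364491.75 × 0.6 = $218695.05.
Two or more prior felony convictions (+25%): $218695.05 × 1.25 = $273368.81.
Defendant is a documented gang member (+15%): $273368.81 × 1.15 = $314374.13.
$314374.13 is within the $625000 maximum.
$314374.13 is at or above the $1500 minimum.
Rounded to the nearest dollar: $314374.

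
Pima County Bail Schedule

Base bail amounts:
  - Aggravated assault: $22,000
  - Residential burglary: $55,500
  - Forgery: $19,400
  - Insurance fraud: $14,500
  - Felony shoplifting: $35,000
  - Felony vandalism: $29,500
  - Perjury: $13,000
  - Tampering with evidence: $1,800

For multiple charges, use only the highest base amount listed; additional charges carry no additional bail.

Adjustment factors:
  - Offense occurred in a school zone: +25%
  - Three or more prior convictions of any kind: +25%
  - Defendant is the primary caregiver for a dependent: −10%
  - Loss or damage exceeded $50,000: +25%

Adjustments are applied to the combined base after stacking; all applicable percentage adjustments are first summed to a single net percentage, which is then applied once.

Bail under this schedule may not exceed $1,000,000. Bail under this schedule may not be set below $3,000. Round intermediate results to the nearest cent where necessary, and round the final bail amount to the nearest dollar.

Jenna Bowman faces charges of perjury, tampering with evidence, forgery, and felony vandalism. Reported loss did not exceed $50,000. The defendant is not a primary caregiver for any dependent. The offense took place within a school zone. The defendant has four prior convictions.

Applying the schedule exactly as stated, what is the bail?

Base amounts from the schedule: perjury $13,000; tampering with evidence $1,800; forgery $19,400; felony vandalism $29,500.
Stacking rule: use the highest base only. Highest is felony vandalism at $29,500. Combined base = $29,500.
Net percentage adjustment: +25% +25% = +50%. $29,500 × 1.5 = $44,250.
$44,250 is within the $1,000,000 maximum.
$44,250 is at or above the $3,000 minimum.

$44,250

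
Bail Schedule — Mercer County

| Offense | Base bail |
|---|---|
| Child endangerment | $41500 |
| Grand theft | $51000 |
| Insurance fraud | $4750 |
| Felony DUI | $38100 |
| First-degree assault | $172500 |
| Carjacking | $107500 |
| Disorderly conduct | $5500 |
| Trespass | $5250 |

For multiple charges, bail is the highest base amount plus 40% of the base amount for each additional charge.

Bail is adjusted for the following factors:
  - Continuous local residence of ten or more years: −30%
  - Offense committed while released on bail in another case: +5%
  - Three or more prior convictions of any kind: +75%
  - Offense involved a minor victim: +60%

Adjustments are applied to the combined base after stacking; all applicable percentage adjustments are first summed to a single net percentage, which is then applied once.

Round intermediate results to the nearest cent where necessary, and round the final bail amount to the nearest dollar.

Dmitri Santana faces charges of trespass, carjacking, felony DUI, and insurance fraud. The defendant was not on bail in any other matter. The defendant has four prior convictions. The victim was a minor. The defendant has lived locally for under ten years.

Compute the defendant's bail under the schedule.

Base amounts from the schedule: trespass $5250; carjacking $107500; felony DUI $38100; insurance fraud $4750.
Stacking rule: highest base plus 40% of each additional charge. Highest is carjacking at $107500. Additional: $5250 × 40% = $2100; $38100 × 40% = $15240; $4750 × 40% = $1900. Combined base = $107500 + $19240 = $126740.
Net percentage adjustment: +75% +60% = +135%. $126740 × 2.35 = $297839.

$297839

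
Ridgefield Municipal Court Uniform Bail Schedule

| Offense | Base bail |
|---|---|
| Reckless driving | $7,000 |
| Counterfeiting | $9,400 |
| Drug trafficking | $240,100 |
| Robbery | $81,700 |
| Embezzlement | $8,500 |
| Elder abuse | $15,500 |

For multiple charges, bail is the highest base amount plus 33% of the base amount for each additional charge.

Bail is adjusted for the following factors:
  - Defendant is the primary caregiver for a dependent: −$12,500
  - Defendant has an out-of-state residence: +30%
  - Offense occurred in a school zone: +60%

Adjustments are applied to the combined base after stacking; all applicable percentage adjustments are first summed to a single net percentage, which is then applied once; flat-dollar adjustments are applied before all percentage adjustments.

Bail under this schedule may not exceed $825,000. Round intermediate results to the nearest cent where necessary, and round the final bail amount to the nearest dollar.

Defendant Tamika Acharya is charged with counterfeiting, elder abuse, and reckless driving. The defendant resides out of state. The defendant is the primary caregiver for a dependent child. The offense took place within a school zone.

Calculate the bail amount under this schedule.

Base amounts from the schedule: counterfeiting $9,400; elder abuse $15,500; reckless driving $7,000.
Stacking rule: highest base plus 33% of each additional charge. Highest is elder abuse at $15,500. Additional: $9,400 × 33% = $3,102; $7,000 × 33% = $2,310. Combined base = $15,500 + $5,412 = $20,912.
Defendant is the primary caregiver for a dependent (−$12,500 flat): $20,912 − $12,500 = $8,412.
Net percentage adjustment: +30% +60% = +90%. $8,412 × 1.9 = $15,982.80.
$15,982.80 is within the $825,000 maximum.
Rounded to the nearest dollar: $15,983.

$15,983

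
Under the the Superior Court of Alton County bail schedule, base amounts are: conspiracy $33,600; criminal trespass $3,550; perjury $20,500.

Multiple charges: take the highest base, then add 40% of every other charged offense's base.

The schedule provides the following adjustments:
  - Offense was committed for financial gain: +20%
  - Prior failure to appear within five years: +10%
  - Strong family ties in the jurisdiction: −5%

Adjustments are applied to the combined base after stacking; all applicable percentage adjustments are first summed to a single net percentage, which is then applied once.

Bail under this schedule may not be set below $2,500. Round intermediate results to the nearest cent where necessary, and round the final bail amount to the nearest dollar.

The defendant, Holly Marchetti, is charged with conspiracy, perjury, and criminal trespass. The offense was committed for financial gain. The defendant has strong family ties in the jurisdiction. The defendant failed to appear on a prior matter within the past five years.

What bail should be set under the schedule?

Base amounts from the schedule: conspiracy $33,600; perjury $20,500; criminal trespass $3,550.
Stacking rule: highest base plus 40% of each additional charge. Highest is conspiracy at $33,600. Additional: $20,500 × 40% = $8,200; $3,550 × 40% = $1,420. Combined base = $33,600 + $9,620 = $43,220.
Net percentage adjustment: +20% +10% −5% = +25%. $43,220 × 1.25 = $54,025.
$54,025 is at or above the $2,500 minimum.

$54,025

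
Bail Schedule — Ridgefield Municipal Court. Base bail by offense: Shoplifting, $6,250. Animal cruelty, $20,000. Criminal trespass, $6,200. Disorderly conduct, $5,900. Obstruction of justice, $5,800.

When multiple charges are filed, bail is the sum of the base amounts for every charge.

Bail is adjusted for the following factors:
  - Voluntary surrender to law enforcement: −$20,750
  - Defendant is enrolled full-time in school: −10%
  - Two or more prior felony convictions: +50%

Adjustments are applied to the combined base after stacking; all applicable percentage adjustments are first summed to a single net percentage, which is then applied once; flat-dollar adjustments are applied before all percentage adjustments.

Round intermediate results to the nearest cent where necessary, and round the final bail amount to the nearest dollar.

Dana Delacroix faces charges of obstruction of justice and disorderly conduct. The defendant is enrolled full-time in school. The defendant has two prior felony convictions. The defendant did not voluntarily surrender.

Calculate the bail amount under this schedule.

$16,380

Base amounts from the schedule: obstruction of justice $5,800; disorderly conduct $5,900.
Stacking rule: sum of all bases. $5,800 + $5,900 = $11,700.
Net percentage adjustment: −10% +50% = +40%. $11,700 × 1.4 = $16,380.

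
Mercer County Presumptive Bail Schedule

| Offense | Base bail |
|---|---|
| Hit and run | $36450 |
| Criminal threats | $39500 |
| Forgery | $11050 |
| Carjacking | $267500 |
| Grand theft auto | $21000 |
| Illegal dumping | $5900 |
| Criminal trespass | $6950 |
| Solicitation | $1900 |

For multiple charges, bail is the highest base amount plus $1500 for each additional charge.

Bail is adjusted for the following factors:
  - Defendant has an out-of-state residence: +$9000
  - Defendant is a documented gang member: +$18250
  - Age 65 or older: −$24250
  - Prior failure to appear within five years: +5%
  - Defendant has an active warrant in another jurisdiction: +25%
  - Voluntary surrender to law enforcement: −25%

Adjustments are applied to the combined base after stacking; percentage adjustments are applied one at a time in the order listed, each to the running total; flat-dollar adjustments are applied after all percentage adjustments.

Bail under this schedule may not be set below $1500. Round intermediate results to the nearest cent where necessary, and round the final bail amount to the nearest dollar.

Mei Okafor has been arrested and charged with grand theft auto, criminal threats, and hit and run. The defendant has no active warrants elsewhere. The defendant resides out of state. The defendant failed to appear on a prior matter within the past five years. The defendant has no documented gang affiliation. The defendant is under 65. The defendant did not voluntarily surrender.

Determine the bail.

$53625

Base amounts from the schedule: grand theft auto $21000; criminal threats $39500; hit and run $36450.
Stacking rule: highest base plus $1500 per additional charge. Highest is criminal threats at $39500; 2 additional charges → +$3000. Combined base = $42500.
Prior failure to appear within five years (+5%): $42500 × 1.05 = $44625.
Defendant has an out-of-state residence (+$9000 flat): $44625 + $9000 = $53625.
$53625 is at or above the $1500 minimum.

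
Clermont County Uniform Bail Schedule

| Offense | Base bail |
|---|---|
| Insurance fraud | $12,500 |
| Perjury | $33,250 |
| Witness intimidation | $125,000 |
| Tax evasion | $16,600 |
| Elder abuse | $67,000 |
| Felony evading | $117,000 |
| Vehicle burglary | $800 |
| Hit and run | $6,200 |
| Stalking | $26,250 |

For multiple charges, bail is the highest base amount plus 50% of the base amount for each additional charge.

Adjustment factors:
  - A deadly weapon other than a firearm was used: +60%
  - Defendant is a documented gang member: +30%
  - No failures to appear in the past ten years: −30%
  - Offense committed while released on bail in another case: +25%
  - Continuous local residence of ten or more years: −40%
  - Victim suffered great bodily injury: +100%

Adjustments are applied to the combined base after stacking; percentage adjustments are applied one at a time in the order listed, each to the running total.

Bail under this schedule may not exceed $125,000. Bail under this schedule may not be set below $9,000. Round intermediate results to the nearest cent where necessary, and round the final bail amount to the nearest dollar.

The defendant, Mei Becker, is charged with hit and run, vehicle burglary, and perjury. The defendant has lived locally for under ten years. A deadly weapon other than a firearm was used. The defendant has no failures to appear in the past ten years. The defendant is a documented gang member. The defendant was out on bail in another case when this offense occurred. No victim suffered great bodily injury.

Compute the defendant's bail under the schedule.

$66,885

Base amounts from the schedule: hit and run $6,200; vehicle burglary $800; perjury $33,250.
Stacking rule: highest base plus 50% of each additional charge. Highest is perjury at $33,250. Additional: $6,200 × 50% = $3,100; $800 × 50% = $400. Combined base = $33,250 + $3,500 = $36,750.
A deadly weapon other than a firearm was used (+60%): $36,750 × 1.6 = $58,800.
Defendant is a documented gang member (+30%): $58,800 × 1.3 = $76,440.
No failures to appear in the past ten years (−30%): $76,440 × 0.7 = $53,508.
Offense committed while released on bail in another case (+25%): $53,508 × 1.25 = $66,885.
$66,885 is within the $125,000 maximum.
$66,885 is at or above the $9,000 minimum.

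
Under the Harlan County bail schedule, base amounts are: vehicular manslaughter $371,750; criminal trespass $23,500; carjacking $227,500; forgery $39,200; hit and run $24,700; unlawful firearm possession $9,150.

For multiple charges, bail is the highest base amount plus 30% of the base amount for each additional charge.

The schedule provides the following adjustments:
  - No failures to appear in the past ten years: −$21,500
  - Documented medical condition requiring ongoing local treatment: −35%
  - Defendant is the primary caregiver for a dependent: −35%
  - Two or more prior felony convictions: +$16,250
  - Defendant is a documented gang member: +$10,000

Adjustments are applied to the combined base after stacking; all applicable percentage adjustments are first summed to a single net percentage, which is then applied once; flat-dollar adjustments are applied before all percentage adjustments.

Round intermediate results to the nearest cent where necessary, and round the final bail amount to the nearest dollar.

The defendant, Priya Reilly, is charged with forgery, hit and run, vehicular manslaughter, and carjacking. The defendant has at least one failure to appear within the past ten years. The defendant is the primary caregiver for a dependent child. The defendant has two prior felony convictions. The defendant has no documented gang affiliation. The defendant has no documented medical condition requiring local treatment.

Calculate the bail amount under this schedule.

$309,023

Base amounts from the schedule: forgery $39,200; hit and run $24,700; vehicular manslaughter $371,750; carjacking $227,500.
Stacking rule: highest base plus 30% of each additional charge. Highest is vehicular manslaughter at $371,750. Additional: $39,200 × 30% = $11,760; $24,700 × 30% = $7,410; $227,500 × 30% = $68,250. Combined base = $371,750 + $87,420 = $459,170.
Two or more prior felony convictions (+$16,250 flat): $459,170 + $16,250 = $475,420.
Defendant is the primary caregiver for a dependent (−35%): $475,420 × 0.65 = $309,023.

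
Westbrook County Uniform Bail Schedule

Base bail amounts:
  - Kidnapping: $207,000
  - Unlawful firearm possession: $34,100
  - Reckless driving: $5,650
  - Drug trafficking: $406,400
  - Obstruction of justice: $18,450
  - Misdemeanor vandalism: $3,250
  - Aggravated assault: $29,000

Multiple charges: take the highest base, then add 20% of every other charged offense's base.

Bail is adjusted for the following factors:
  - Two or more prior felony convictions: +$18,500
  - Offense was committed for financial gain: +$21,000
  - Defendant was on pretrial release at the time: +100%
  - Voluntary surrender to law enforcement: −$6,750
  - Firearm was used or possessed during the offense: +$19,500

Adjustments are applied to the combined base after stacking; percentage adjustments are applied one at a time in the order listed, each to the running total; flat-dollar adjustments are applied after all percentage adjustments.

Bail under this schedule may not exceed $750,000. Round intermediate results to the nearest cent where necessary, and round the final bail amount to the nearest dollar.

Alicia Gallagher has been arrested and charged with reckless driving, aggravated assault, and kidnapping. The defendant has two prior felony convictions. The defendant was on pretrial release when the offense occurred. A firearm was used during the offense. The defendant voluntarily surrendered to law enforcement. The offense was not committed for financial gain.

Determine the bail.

$459,110

Base amounts from the schedule: reckless driving $5,650; aggravated assault $29,000; kidnapping $207,000.
Stacking rule: highest base plus 20% of each additional charge. Highest is kidnapping at $207,000. Additional: $5,650 × 20% = $1,130; $29,000 × 20% = $5,800. Combined base = $207,000 + $6,930 = $213,930.
Defendant was on pretrial release at the time (+100%): $213,930 × 2 = $427,860.
Two or more prior felony convictions (+$18,500 flat): $427,860 + $18,500 = $446,360.
Voluntary surrender to law enforcement (−$6,750 flat): $446,360 − $6,750 = $439,610.
Firearm was used or possessed during the offense (+$19,500 flat): $439,610 + $19,500 = $459,110.
$459,110 is within the $750,000 maximum.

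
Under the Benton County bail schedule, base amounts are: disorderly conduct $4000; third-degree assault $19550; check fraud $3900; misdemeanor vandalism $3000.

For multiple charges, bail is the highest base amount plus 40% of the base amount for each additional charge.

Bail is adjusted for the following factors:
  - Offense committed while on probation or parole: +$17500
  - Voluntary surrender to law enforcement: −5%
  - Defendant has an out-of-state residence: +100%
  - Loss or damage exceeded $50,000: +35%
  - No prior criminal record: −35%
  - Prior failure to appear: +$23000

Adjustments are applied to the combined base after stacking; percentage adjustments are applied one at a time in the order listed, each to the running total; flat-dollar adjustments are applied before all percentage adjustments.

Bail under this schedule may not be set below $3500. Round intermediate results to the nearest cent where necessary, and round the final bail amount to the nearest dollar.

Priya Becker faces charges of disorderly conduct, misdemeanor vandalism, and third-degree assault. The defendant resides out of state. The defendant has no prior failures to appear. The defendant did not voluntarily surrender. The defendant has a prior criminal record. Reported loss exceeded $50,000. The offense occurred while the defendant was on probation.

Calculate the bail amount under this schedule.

$107595

Base amounts from the schedule: disorderly conduct $4000; misdemeanor vandalism $3000; third-degree assault $19550.
Stacking rule: highest base plus 40% of each additional charge. Highest is third-degree assault at $19550. Additional: $4000 × 40% = $1600; $3000 × 40% = $1200. Combined base = $19550 + $2800 = $22350.
Offense committed while on probation or parole (+$17500 flat): $22350 + $17500 = $39850.
Defendant has an out-of-state residence (+100%): $39850 × 2 = $79700.
Loss or damage exceeded $50,000 (+35%): $79700 × 1.35 = $107595.
$107595 is at or above the $3500 minimum.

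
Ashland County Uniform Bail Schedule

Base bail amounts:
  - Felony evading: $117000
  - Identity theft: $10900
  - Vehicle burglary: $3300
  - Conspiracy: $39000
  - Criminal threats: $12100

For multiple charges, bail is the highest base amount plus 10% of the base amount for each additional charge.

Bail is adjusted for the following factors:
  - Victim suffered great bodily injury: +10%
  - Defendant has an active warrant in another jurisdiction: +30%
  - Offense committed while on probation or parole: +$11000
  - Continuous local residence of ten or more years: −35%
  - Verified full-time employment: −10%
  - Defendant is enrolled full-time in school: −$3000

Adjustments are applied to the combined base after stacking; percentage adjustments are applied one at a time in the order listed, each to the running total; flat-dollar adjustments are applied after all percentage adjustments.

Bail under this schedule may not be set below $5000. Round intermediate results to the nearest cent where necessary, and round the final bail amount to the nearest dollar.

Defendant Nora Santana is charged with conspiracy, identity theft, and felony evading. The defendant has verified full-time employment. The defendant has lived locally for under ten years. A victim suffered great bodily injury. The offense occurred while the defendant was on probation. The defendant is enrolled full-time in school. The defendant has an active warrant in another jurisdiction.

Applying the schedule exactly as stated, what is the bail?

Base amounts from the schedule: conspiracy $39000; identity theft $10900; felony evading $117000.
Stacking rule: highest base plus 10% of each additional charge. Highest is felony evading at $117000. Additional: $39000 × 10% = $3900; $10900 × 10% = $1090. Combined base = $117000 + $4990 = $121990.
Victim suffered great bodily injury (+10%): $121990 × 1.1 = $134189.
Defendant has an active warrant in another jurisdiction (+30%): $134189 × 1.3 = $174445.70.
Verified full-time employment (−10%): $174445.70 × 0.9 = $157001.13.
Offense committed while on probation or parole (+$11000 flat): $157001.13 + $11000 = $168001.13.
Defendant is enrolled full-time in school (−$3000 flat): $168001.13 − $3000 = $165001.13.
$165001.13 is at or above the $5000 minimum.
Rounded to the nearest dollar: $165001.

$165001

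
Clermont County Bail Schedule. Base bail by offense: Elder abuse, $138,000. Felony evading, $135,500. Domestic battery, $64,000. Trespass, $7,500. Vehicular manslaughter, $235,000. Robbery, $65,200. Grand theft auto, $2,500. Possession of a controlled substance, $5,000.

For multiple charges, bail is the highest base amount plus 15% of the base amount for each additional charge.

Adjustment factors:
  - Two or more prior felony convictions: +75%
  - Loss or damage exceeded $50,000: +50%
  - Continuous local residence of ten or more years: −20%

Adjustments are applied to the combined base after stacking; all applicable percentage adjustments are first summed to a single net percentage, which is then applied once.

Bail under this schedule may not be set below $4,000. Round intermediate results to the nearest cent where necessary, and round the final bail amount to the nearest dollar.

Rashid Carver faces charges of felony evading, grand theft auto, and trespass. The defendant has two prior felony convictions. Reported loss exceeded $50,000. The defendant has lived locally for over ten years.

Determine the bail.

Base amounts from the schedule: felony evading $135,500; grand theft auto $2,500; trespass $7,500.
Stacking rule: highest base plus 15% of each additional charge. Highest is felony evading at $135,500. Additional: $2,500 × 15% = $375; $7,500 × 15% = $1,125. Combined base = $135,500 + $1,500 = $137,000.
Net percentage adjustment: +75% +50% −20% = +105%. $137,000 × 2.05 = $280,850.
$280,850 is at or above the $4,000 minimum.

$280,850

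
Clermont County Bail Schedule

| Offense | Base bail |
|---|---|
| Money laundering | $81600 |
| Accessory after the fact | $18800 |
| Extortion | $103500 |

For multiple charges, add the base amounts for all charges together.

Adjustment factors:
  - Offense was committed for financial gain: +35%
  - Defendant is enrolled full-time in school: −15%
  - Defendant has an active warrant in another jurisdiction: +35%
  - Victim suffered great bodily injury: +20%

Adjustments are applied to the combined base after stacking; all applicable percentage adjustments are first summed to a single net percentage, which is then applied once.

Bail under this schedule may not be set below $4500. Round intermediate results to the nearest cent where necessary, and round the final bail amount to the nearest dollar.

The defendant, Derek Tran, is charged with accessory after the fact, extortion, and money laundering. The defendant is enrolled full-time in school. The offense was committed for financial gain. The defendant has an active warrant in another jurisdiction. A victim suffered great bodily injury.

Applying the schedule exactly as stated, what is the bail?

Base amounts from the schedule: accessory after the fact $18800; extortion $103500; money laundering $81600.
Stacking rule: sum of all bases. $18800 + $103500 + $81600 = $203900.
Net percentage adjustment: +35% −15% +35% +20% = +75%. $203900 × 1.75 = $356825.
$356825 is at or above the $4500 minimum.

$356825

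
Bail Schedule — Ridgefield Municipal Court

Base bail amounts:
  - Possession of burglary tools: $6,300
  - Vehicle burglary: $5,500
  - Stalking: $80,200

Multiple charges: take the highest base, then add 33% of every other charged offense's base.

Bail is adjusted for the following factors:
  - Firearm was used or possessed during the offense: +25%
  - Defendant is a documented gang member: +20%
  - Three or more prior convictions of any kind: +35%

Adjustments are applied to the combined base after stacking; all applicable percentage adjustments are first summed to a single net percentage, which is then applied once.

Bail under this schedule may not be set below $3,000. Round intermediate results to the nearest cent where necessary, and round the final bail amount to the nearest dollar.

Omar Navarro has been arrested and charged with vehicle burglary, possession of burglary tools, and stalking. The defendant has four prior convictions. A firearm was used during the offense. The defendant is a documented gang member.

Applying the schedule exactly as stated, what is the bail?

Base amounts from the schedule: vehicle burglary $5,500; possession of burglary tools $6,300; stalking $80,200.
Stacking rule: highest base plus 33% of each additional charge. Highest is stalking at $80,200. Additional: $5,500 × 33% = $1,815; $6,300 × 33% = $2,079. Combined base = $80,200 + $3,894 = $84,094.
Net percentage adjustment: +25% +20% +35% = +80%. $84,094 × 1.8 = $151,369.20.
$151,369.20 is at or above the $3,000 minimum.
Rounded to the nearest dollar: $151,369.

$151,369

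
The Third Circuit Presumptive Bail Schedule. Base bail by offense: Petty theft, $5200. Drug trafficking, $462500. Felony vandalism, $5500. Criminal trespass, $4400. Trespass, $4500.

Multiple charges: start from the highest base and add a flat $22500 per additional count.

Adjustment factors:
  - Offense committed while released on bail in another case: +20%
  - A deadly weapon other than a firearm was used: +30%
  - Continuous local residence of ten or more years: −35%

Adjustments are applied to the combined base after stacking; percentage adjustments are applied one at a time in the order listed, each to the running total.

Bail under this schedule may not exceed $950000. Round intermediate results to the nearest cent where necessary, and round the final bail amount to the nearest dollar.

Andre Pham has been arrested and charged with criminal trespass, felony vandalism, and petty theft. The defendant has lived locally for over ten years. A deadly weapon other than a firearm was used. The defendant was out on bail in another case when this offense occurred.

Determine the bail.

Base amounts from the schedule: criminal trespass $4400; felony vandalism $5500; petty theft $5200.
Stacking rule: highest base plus $22500 per additional charge. Highest is felony vandalism at $5500; 2 additional charges → +$45000. Combined base = $50500.
Offense committed while released on bail in another case (+20%): $50500 × 1.2 = $60600.
A deadly weapon other than a firearm was used (+30%): $60600 × 1.3 = $78780.
Continuous local residence of ten or more years (−35%): $78780 × 0.65 = $51207.
$51207 is within the $950000 maximum.

$51207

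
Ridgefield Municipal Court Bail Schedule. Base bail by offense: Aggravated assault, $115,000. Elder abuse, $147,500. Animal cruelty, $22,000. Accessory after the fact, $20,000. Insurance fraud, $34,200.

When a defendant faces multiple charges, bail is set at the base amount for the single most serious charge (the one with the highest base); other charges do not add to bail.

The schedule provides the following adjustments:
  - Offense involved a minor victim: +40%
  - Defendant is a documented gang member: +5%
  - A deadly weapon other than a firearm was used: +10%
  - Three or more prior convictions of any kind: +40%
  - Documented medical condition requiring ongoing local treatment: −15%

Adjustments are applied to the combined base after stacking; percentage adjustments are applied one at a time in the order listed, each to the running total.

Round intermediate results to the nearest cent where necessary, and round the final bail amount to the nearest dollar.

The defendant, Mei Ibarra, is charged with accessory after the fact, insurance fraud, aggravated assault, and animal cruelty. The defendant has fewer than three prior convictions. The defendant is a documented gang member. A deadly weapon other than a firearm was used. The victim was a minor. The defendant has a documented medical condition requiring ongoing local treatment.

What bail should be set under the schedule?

$158,062

Base amounts from the schedule: accessory after the fact $20,000; insurance fraud $34,200; aggravated assault $115,000; animal cruelty $22,000.
Stacking rule: use the highest base only. Highest is aggravated assault at $115,000. Combined base = $115,000.
Offense involved a minor victim (+40%): $115,000 × 1.4 = $161,000.
Defendant is a documented gang member (+5%): $161,000 × 1.05 = $169,050.
A deadly weapon other than a firearm was used (+10%): $169,050 × 1.1 = $185,955.
Documented medical condition requiring ongoing local treatment (−15%): $185,955 × 0.85 = $158,061.75.
Rounded to the nearest dollar: $158,062.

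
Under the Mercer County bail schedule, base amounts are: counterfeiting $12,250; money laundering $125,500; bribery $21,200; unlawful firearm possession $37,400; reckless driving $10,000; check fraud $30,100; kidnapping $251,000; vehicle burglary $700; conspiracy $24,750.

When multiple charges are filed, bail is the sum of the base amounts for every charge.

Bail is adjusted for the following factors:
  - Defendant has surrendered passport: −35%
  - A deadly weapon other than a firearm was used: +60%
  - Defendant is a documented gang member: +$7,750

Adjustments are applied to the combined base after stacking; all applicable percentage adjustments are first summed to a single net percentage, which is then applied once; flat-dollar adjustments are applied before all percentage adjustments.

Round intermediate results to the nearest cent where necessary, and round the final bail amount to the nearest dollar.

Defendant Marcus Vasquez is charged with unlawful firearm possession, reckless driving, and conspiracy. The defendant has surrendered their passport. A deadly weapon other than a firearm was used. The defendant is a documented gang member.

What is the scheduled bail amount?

$99,875

Base amounts from the schedule: unlawful firearm possession $37,400; reckless driving $10,000; conspiracy $24,750.
Stacking rule: sum of all bases. $37,400 + $10,000 + $24,750 = $72,150.
Defendant is a documented gang member (+$7,750 flat): $72,150 + $7,750 = $79,900.
Net percentage adjustment: −35% +60% = +25%. $79,900 × 1.25 = $99,875.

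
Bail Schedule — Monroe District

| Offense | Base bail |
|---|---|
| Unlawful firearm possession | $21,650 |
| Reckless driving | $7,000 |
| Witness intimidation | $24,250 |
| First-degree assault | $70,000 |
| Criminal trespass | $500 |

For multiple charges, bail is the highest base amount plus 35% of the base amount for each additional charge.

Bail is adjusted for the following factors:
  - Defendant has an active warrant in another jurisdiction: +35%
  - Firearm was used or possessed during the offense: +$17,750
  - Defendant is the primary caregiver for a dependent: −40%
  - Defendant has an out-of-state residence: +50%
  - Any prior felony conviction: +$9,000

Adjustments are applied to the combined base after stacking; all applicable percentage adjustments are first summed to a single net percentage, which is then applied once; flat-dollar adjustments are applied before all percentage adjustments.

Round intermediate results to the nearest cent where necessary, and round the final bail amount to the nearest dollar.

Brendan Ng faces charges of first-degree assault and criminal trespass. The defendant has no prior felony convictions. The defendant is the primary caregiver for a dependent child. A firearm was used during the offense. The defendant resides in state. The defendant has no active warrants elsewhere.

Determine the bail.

Base amounts from the schedule: first-degree assault $70,000; criminal trespass $500.
Stacking rule: highest base plus 35% of each additional charge. Highest is first-degree assault at $70,000. Additional: $500 × 35% = $175. Combined base = $70,000 + $175 = $70,175.
Firearm was used or possessed during the offense (+$17,750 flat): $70,175 + $17,750 = $87,925.
Defendant is the primary caregiver for a dependent (−40%): $87,925 × 0.6 = $52,755.

$52,755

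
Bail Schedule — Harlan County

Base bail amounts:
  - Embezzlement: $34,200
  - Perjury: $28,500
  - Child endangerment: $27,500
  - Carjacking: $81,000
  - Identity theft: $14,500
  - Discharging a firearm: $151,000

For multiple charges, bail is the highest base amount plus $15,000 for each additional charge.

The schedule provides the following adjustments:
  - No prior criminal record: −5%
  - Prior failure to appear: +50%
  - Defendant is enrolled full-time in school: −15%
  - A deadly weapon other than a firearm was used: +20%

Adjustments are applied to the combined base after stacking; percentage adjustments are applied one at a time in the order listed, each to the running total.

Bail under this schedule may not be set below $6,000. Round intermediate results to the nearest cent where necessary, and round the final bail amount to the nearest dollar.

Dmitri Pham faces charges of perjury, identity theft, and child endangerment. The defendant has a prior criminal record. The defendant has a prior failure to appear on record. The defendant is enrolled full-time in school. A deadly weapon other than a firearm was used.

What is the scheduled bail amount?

$89,505

Base amounts from the schedule: perjury $28,500; identity theft $14,500; child endangerment $27,500.
Stacking rule: highest base plus $15,000 per additional charge. Highest is perjury at $28,500; 2 additional charges → +$30,000. Combined base = $58,500.
Prior failure to appear (+50%): $58,500 × 1.5 = $87,750.
Defendant is enrolled full-time in school (−15%): $87,750 × 0.85 = $74,587.50.
A deadly weapon other than a firearm was used (+20%): $74,587.50 × 1.2 = $89,505.
$89,505 is at or above the $6,000 minimum.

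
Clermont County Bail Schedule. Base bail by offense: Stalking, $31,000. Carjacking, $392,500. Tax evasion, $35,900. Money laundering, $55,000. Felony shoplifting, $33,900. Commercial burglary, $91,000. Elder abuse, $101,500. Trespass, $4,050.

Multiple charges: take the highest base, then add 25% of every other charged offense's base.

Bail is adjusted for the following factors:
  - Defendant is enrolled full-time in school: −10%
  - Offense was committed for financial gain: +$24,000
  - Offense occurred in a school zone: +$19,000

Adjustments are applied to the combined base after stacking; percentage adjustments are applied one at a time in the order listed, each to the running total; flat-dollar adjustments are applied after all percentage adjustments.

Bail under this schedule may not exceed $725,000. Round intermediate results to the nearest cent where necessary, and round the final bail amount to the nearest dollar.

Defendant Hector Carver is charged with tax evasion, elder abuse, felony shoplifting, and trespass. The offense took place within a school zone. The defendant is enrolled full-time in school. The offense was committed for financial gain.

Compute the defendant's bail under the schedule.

Base amounts from the schedule: tax evasion $35,900; elder abuse $101,500; felony shoplifting $33,900; trespass $4,050.
Stacking rule: highest base plus 25% of each additional charge. Highest is elder abuse at $101,500. Additional: $35,900 × 25% = $8,975; $33,900 × 25% = $8,475; $4,050 × 25% = $1,012.50. Combined base = $101,500 + $18,462.50 = $119,962.50.
Defendant is enrolled full-time in school (−10%): $119,962.50 × 0.9 = $107,966.25.
Offense was committed for financial gain (+$24,000 flat): $107,966.25 + $24,000 = $131,966.25.
Offense occurred in a school zone (+$19,000 flat): $131,966.25 + $19,000 = $150,966.25.
$150,966.25 is within the $725,000 maximum.
Rounded to the nearest dollar: $150,966.

$150,966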